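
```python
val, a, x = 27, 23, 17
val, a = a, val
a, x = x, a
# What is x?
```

Trace:
`val, a, x = 27, 23, 17` → val = 27; a = 23; x = 17
`val, a = a, val` → val = 23; a = 27
`a, x = x, a` → a = 17; x = 27
So x = 27

Answer: 27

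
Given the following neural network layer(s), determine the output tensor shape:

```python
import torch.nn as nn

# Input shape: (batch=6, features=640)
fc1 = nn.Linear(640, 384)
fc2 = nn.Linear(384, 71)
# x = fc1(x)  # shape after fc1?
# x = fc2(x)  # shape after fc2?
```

Input: (6, 640) -> after fc1: (6, 384) -> Output: (6, 71)

Answer: (6, 71)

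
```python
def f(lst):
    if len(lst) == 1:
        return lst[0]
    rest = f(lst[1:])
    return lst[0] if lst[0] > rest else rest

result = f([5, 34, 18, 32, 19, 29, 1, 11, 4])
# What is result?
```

Recursive max over [5, 34, 18, 32, 19, 29, 1, 11, 4] = 34

Answer: 34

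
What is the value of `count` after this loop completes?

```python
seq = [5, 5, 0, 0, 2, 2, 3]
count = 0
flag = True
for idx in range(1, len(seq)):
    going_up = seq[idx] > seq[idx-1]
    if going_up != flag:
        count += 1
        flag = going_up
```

Count direction changes in [5, 5, 0, 0, 2, 2, 3]
`count` takes the values: 0 → 1 → 2 → 3 → 4

Answer: 4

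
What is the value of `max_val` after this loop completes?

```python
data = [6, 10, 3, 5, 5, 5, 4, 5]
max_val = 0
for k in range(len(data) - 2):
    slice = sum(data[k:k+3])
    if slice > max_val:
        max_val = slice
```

Max sum of 3-element window in [6, 10, 3, 5, 5, 5, 4, 5]
`max_val` takes the values: 0 → 19

Answer: 19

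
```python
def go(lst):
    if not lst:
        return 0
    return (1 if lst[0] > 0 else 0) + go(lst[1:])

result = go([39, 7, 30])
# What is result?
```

Count of positive elements in [39, 7, 30] = 3

Answer: 3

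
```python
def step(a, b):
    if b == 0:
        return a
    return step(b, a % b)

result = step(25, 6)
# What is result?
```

step(25, 6) -> step(6, 1) -> step(1, 0) -> 1

Answer: 1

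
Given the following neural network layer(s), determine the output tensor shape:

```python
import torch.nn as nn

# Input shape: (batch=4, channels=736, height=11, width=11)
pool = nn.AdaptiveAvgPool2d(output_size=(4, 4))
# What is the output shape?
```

Input: (4, 736, 11, 11) -> Output: (4, 736, 4, 4)

Answer: (4, 736, 4, 4)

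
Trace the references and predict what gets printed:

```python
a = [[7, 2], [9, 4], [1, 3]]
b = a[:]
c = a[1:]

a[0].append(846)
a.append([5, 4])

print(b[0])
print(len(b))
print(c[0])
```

Key concept: slice with nested mutation.
Step by step:
`a = [[7, 2], [9, 4], [1, 3]]` → a = [[7, 2], [9, 4], [1, 3]]
`b = a[:]` → b = [[7, 2], [9, 4], [1, 3]]
`c = a[1:]` → c = [[9, 4], [1, 3]]
`a[0].append(846)` → a = [[7, 2, 846], [9, 4], [1, 3]]; b = [[7, 2, 846], [9, 4], [1, 3]]
`a.append([5, 4])` → a = [[7, 2, 846], [9, 4], [1, 3], [5, 4]]
`print(b[0])` → prints [7, 2, 846]
`print(len(b))` → prints 3
`print(c[0])` → prints [9, 4]

Answer:
[7, 2, 846]
3
[9, 4]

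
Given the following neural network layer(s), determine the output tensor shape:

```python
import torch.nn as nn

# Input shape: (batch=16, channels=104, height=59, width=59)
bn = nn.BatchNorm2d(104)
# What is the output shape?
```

Input: (16, 104, 59, 59) -> Output: (16, 104, 59, 59)

Answer: (16, 104, 59, 59)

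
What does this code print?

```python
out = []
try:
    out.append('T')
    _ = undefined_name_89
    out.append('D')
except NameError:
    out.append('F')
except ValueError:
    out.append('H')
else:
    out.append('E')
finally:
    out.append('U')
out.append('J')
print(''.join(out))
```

Execution trace: 'T' (try body) → 'F' (except NameError) → 'U' (finally) → 'J' (after the try/except). Output: TFUJ

Answer: TFUJ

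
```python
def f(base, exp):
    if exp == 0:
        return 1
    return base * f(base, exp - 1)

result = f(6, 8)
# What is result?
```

f(6, 8) = 6 * 6 * 6 * 6 * 6 * 6 * 6 * 6 = 1679616

Answer: 1679616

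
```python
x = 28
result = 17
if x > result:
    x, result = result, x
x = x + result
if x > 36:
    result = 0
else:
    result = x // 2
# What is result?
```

Trace:
`x = 28` → x = 28
`result = 17` → result = 17
`if x > result: ...` → x > result is True → x = 17; result = 28
`x = x + result` → x = 45
`if x > 36: ...` → x > 36 is True → result = 0
So result = 0

Answer: 0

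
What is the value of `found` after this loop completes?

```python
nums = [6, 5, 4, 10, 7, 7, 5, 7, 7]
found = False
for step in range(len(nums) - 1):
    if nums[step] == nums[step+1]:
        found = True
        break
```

Check consecutive duplicates in [6, 5, 4, 10, 7, 7, 5, 7, 7]
`found` takes the values: False → True

Answer: True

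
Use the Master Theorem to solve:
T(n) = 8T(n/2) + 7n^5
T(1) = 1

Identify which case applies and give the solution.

a=8, b=2, f(n)=7n^5. log_2(8) = 3. Since c=5 > 3 and the regularity condition holds (8(n/2)^5 = (8/2^5)n^5 with 8/2^5 < 1), Case 3 applies: T(n) = Θ(f(n)) = O(n^5).

Answer: O(n^5) - Case 3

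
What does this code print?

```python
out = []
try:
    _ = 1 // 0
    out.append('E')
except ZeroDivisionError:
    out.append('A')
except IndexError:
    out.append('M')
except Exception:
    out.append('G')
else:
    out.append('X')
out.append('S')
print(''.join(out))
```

Execution trace: 'A' (except ZeroDivisionError) → 'S' (after the try/except). Output: AS

Answer: AS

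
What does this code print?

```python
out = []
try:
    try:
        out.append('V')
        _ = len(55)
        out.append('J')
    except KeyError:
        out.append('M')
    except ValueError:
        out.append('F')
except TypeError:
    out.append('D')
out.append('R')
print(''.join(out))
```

Execution trace: 'V' (try body) → 'D' (outer except TypeError) → 'R' (after the try/except). Output: VDR

Answer: VDR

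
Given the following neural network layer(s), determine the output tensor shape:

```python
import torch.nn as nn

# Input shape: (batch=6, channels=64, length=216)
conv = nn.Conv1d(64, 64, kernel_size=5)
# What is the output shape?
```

Input: (6, 64, 216) -> Output: (6, 64, 212)

Answer: (6, 64, 212)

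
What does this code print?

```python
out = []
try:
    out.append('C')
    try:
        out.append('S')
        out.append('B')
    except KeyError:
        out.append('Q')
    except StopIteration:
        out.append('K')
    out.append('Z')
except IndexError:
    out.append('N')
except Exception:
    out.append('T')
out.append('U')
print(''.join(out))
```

Execution trace: 'C' (try body) → 'S' (inner try body) → 'B' (inner try body, no exception) → 'Z' (try body, no exception) → 'U' (after the try/except). Output: CSBZU

Answer: CSBZU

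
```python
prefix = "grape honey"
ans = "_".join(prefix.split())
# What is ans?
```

Trace:
`prefix = "grape honey"` → prefix = 'grape honey'
`ans = "_".join(prefix.split())` → ans = 'grape_honey'
So ans = 'grape_honey'

Answer: 'grape_honey'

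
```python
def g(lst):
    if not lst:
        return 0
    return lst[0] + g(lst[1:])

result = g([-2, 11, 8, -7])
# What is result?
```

(-2) + 11 + 8 + (-7) + 0 = 10

Answer: 10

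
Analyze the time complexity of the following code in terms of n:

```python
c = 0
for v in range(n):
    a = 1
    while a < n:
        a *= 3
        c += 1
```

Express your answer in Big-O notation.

Each loop level contributes: n × log n. Multiplying the contributions gives O(n log n).

Answer: O(n log n)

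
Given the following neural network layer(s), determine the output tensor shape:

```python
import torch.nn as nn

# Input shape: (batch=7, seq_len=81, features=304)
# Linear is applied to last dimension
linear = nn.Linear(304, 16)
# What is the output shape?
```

Input: (7, 81, 304) -> Output: (7, 81, 16)

Answer: (7, 81, 16)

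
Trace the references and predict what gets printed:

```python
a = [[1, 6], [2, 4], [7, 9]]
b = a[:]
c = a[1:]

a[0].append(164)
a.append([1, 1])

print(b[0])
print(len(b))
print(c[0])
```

Key concept: slice with nested mutation.
Step by step:
`a = [[1, 6], [2, 4], [7, 9]]` → a = [[1, 6], [2, 4], [7, 9]]
`b = a[:]` → b = [[1, 6], [2, 4], [7, 9]]
`c = a[1:]` → c = [[2, 4], [7, 9]]
`a[0].append(164)` → a = [[1, 6, 164], [2, 4], [7, 9]]; b = [[1, 6, 164], [2, 4], [7, 9]]
`a.append([1, 1])` → a = [[1, 6, 164], [2, 4], [7, 9], [1, 1]]
`print(b[0])` → prints [1, 6, 164]
`print(len(b))` → prints 3
`print(c[0])` → prints [2, 4]

Answer:
[1, 6, 164]
3
[2, 4]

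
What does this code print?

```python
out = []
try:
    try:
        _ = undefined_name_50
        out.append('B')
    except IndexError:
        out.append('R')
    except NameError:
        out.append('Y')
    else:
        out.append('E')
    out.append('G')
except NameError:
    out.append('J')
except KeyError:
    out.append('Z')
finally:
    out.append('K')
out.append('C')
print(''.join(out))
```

Execution trace: 'Y' (inner except NameError) → 'G' (try body, no exception) → 'K' (finally) → 'C' (after the try/except). Output: YGKC

Answer: YGKC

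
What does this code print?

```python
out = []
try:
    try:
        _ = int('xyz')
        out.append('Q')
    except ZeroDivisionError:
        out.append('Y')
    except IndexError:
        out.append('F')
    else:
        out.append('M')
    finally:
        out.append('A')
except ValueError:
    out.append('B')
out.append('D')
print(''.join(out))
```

Execution trace: 'A' (finally) → 'B' (outer except ValueError) → 'D' (after the try/except). Output: ABD

Answer: ABD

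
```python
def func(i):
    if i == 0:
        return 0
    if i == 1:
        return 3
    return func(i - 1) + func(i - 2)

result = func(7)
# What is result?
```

Build up from base cases: func(0)=0, func(1)=3, func(2)=3, func(3)=6, func(4)=9, func(5)=15, func(6)=24, ..., func(7)=39

Answer: 39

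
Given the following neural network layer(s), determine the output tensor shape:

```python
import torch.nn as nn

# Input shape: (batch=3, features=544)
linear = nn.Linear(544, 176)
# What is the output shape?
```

Input: (3, 544) -> Output: (3, 176)

Answer: (3, 176)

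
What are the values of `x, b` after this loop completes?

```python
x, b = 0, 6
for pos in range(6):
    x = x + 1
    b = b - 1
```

x goes 0→6, b goes 6→0
`x, b` takes the values: (0, 6) → (1, 6) → (1, 5) → (2, 5) → (2, 4) → (3, 4) → (3, 3) → (4, 3) → (4, 2) → (5, 2) → (5, 1) → (6, 1) → (6, 0)

Answer: 6, 0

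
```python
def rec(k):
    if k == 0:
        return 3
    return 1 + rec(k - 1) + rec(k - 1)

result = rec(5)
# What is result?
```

rec(k) = 1 + 2·rec(k-1), rec(0)=3. Closed form: (3+1)·2^5 - 1 = 127.

Answer: 127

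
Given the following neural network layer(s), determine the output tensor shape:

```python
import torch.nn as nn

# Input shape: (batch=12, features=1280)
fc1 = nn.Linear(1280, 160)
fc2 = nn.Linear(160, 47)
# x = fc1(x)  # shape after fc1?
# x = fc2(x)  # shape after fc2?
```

Input: (12, 1280) -> after fc1: (12, 160) -> Output: (12, 47)

Answer: (12, 47)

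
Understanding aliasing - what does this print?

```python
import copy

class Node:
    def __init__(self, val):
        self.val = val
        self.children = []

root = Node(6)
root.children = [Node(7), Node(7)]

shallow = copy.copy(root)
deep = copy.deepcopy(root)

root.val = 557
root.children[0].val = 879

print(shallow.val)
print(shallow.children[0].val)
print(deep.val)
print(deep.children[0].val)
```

Key concept: deep copy with custom objects.
Step by step:
`root = Node(6)` → root = Node(val=6, children=[])
`root.children = [Node(7), Node(7)]` → root = Node(val=6, children=[Node(val=7, children=[]), Node(val=7, children=[])])
`shallow = copy.copy(root)` → shallow = Node(val=6, children=[Node(val=7, children=[]), Node(val=7, children=[])])
`deep = copy.deepcopy(root)` → deep = Node(val=6, children=[Node(val=7, children=[]), Node(val=7, children=[])])
`root.val = 557` → root = Node(val=557, children=[Node(val=7, children=[]), Node(val=7, children=[])])
`root.children[0].val = 879` → root = Node(val=557, children=[Node(val=879, children=[]), Node(val=7, children=[])]); shallow = Node(val=6, children=[Node(val=879, children=[]), Node(val=7, children=[])])
`print(shallow.val)` → prints 6
`print(shallow.children[0].val)` → prints 879
`print(deep.val)` → prints 6
`print(deep.children[0].val)` → prints 7

Answer:
6
879
6
7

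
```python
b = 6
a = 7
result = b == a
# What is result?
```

Trace:
`b = 6` → b = 6
`a = 7` → a = 7
`result = b == a` → result = False
So result = False

Answer: False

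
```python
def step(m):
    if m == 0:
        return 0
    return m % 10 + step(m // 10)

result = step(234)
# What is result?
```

Sum of digits of 234: 4 + 3 + 2 = 9

Answer: 9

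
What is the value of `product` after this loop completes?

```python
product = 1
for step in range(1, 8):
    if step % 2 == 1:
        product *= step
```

Product of odd numbers 1 to 7
`product` takes the values: 1 → 3 → 15 → 105

Answer: 105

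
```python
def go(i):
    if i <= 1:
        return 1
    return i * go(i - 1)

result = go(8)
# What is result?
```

go(8) = 8 * 7 * 6 * 5 * 4 * 3 * 2 * 1 = 40320

Answer: 40320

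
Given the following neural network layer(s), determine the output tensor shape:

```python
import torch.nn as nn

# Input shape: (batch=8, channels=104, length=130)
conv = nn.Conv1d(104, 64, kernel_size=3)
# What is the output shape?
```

Input: (8, 104, 130) -> Output: (8, 64, 128)

Answer: (8, 64, 128)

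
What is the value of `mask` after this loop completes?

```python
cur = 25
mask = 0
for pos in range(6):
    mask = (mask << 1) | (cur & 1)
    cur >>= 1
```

Reverse lowest 6 bits of 25
`mask` takes the values: 0 → 1 → 2 → 4 → 9 → 19 → 38

Answer: 38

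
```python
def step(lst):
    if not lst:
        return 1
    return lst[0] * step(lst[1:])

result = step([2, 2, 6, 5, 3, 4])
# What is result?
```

Product over [2, 2, 6, 5, 3, 4] = 2 * 2 * 6 * 5 * 3 * 4 = 1440

Answer: 1440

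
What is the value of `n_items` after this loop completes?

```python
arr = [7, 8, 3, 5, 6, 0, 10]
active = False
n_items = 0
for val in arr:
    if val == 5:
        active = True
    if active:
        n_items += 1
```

Count elements after first 5 in [7, 8, 3, 5, 6, 0, 10]
`n_items` takes the values: 0 → 1 → 2 → 3 → 4

Answer: 4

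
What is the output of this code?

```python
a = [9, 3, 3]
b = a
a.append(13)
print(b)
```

Key concept: basic list aliasing.
Step by step:
`a = [9, 3, 3]` → a = [9, 3, 3]
`b = a` → b = [9, 3, 3] (same object as a)
`a.append(13)` → a = [9, 3, 3, 13] (same object as b); b = [9, 3, 3, 13] (same object as a)
`print(b)` → prints [9, 3, 3, 13]

Answer: [9, 3, 3, 13]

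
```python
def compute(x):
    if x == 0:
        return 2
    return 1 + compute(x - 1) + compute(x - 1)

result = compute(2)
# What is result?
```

compute(x) = 1 + 2·compute(x-1), compute(0)=2. Closed form: (2+1)·2^2 - 1 = 11.

Answer: 11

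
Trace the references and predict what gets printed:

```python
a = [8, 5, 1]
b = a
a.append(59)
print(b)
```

Key concept: basic list aliasing.
Step by step:
`a = [8, 5, 1]` → a = [8, 5, 1]
`b = a` → b = [8, 5, 1] (same object as a)
`a.append(59)` → a = [8, 5, 1, 59] (same object as b); b = [8, 5, 1, 59] (same object as a)
`print(b)` → prints [8, 5, 1, 59]

Answer: [8, 5, 1, 59]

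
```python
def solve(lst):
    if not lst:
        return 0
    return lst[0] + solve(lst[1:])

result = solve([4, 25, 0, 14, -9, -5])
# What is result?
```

4 + 25 + 0 + 14 + (-9) + (-5) + 0 = 29

Answer: 29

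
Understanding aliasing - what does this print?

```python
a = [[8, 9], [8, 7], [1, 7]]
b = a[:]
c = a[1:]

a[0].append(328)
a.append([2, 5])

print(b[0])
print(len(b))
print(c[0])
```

Key concept: slice with nested mutation.
Step by step:
`a = [[8, 9], [8, 7], [1, 7]]` → a = [[8, 9], [8, 7], [1, 7]]
`b = a[:]` → b = [[8, 9], [8, 7], [1, 7]]
`c = a[1:]` → c = [[8, 7], [1, 7]]
`a[0].append(328)` → a = [[8, 9, 328], [8, 7], [1, 7]]; b = [[8, 9, 328], [8, 7], [1, 7]]
`a.append([2, 5])` → a = [[8, 9, 328], [8, 7], [1, 7], [2, 5]]
`print(b[0])` → prints [8, 9, 328]
`print(len(b))` → prints 3
`print(c[0])` → prints [8, 7]

Answer:
[8, 9, 328]
3
[8, 7]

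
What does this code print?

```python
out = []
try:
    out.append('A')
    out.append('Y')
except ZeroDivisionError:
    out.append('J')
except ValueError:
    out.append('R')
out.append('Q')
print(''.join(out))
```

Execution trace: 'A' (try body) → 'Y' (try body, no exception) → 'Q' (after the try/except). Output: AYQ

Answer: AYQ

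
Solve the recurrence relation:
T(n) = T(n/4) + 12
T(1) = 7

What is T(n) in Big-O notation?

Each step divides n by 4 and adds 12. After log_4(n) steps we reach T(1)=7. So T(n) = 12·log_4(n) + 7 = O(log n).

Answer: O(log n)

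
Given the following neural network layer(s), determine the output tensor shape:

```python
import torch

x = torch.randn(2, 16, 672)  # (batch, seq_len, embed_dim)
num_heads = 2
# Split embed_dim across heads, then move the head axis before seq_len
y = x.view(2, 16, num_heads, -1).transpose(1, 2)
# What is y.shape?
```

Input: (2, 16, 672) -> head_dim = 672 // 2 = 336; after view: (2, 16, 2, 336) -> after transpose(1, 2): (2, 2, 16, 336) -> Output: (2, 2, 16, 336)

Answer: (2, 2, 16, 336)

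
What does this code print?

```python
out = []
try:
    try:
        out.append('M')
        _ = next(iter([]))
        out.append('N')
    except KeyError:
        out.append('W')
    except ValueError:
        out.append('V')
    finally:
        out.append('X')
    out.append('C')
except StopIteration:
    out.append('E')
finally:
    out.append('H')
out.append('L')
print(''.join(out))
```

Execution trace: 'M' (inner try body) → 'X' (inner finally) → 'E' (except StopIteration) → 'H' (finally) → 'L' (after the try/except). Output: MXEHL

Answer: MXEHL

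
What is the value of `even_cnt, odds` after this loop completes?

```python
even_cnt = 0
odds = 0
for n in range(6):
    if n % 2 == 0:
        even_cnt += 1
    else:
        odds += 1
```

Count evens and odds in range(6)
`even_cnt, odds` takes the values: (0, 0) → (1, 0) → (1, 1) → (2, 1) → (2, 2) → (3, 2) → (3, 3)

Answer: 3, 3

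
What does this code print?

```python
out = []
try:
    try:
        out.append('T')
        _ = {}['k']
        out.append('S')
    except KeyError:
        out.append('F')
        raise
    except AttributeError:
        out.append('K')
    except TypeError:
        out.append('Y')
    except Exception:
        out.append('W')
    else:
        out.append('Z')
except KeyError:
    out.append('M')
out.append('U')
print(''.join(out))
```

Execution trace: 'T' (inner try body) → 'F' (inner except KeyError) → 'M' (outer except KeyError) → 'U' (after the try/except). Output: TFMU

Answer: TFMU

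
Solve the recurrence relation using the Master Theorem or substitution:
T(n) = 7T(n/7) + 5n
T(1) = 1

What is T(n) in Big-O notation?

By Master Theorem: a=7, b=7, f(n)=5n. Since log_7(7) = 1 and f(n) = Θ(n^1), Case 2 applies. T(n) = O(n log n).

Answer: O(n log n)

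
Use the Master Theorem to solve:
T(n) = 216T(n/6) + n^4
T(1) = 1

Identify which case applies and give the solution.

a=216, b=6, f(n)=n^4. log_6(216) = 3. Since c=4 > 3 and the regularity condition holds (216(n/6)^4 = (216/6^4)n^4 with 216/6^4 < 1), Case 3 applies: T(n) = Θ(f(n)) = O(n^4).

Answer: O(n^4) - Case 3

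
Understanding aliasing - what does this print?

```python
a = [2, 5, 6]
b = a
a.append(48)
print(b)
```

Key concept: basic list aliasing.
Step by step:
`a = [2, 5, 6]` → a = [2, 5, 6]
`b = a` → b = [2, 5, 6] (same object as a)
`a.append(48)` → a = [2, 5, 6, 48] (same object as b); b = [2, 5, 6, 48] (same object as a)
`print(b)` → prints [2, 5, 6, 48]

Answer: [2, 5, 6, 48]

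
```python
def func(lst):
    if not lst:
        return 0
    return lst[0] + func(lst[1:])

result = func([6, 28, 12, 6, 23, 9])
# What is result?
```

6 + 28 + 12 + 6 + 23 + 9 + 0 = 84

Answer: 84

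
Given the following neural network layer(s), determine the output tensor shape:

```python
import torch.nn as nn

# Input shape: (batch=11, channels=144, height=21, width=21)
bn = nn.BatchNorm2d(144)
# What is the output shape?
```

Input: (11, 144, 21, 21) -> Output: (11, 144, 21, 21)

Answer: (11, 144, 21, 21)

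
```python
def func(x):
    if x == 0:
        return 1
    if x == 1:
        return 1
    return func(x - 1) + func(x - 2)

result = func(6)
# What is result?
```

Build up from base cases: func(0)=1, func(1)=1, func(2)=2, func(3)=3, func(4)=5, func(5)=8, func(6)=13

Answer: 13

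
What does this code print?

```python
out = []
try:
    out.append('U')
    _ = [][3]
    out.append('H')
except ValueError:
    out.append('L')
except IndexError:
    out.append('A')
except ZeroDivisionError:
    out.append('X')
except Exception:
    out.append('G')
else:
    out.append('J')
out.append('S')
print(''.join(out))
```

Execution trace: 'U' (try body) → 'A' (except IndexError) → 'S' (after the try/except). Output: UAS

Answer: UAS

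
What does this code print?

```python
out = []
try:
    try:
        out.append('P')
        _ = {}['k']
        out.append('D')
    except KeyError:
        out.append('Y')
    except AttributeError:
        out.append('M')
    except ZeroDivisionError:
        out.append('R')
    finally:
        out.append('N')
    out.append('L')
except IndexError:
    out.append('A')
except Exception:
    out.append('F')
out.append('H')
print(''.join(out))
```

Execution trace: 'P' (inner try body) → 'Y' (inner except KeyError) → 'N' (inner finally) → 'L' (try body, no exception) → 'H' (after the try/except). Output: PYNLH

Answer: PYNLH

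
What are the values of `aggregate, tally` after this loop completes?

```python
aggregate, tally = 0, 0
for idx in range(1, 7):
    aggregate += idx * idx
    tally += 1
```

Sum of squares and count
`aggregate, tally` takes the values: (0, 0) → (1, 0) → (1, 1) → (5, 1) → (5, 2) → (14, 2) → (14, 3) → (30, 3) → (30, 4) → (55, 4) → (55, 5) → (91, 5) → (91, 6)

Answer: 91, 6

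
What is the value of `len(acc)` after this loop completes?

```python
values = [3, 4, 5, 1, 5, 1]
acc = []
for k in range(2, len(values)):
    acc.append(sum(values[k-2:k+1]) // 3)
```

Number of 3-element averages
`acc` takes the values: [] → [4] → [4, 3] → [4, 3, 3] → [4, 3, 3, 2]
So `len(acc)` = 4

Answer: 4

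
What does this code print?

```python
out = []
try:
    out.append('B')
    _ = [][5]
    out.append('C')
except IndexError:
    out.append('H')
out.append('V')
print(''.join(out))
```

Execution trace: 'B' (try body) → 'H' (except IndexError) → 'V' (after the try/except). Output: BHV

Answer: BHV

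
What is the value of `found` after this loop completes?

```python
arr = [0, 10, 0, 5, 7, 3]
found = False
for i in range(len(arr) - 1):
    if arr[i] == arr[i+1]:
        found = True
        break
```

Check consecutive duplicates in [0, 10, 0, 5, 7, 3]
`found` takes the values: False

Answer: False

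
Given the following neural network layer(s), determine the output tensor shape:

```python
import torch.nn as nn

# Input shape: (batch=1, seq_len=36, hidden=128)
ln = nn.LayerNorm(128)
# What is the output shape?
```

Input: (1, 36, 128) -> Output: (1, 36, 128)

Answer: (1, 36, 128)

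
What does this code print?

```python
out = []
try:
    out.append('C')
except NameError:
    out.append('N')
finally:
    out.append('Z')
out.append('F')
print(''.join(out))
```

Execution trace: 'C' (try body, no exception) → 'Z' (finally) → 'F' (after the try/except). Output: CZF

Answer: CZF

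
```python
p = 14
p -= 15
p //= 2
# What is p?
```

Trace:
`p = 14` → p = 14
`p -= 15` → p = -1
`p //= 2` → p = -1
So p = -1

Answer: -1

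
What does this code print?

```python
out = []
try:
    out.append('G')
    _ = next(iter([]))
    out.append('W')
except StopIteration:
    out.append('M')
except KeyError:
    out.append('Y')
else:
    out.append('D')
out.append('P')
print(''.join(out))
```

Execution trace: 'G' (try body) → 'M' (except StopIteration) → 'P' (after the try/except). Output: GMP

Answer: GMP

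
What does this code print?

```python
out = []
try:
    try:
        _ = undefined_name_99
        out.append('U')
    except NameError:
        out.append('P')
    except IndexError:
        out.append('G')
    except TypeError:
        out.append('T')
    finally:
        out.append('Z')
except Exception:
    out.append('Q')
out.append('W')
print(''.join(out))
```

Execution trace: 'P' (inner except NameError) → 'Z' (inner finally) → 'W' (after the try/except). Output: PZW

Answer: PZW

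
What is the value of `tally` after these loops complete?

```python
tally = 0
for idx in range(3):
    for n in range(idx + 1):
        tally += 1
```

Triangle: 1 + 2 + ... + 3
`tally` takes the values: 0 → 1 → 2 → 3 → 4 → 5 → 6

Answer: 6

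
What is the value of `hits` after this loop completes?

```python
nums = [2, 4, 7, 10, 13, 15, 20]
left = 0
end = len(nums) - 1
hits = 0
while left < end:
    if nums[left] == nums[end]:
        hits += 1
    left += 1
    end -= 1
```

Count matching pairs from ends
`hits` takes the values: 0

Answer: 0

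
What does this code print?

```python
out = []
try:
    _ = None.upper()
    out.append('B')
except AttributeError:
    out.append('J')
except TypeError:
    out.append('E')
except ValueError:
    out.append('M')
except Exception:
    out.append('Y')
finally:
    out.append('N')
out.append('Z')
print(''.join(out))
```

Execution trace: 'J' (except AttributeError) → 'N' (finally) → 'Z' (after the try/except). Output: JNZ

Answer: JNZ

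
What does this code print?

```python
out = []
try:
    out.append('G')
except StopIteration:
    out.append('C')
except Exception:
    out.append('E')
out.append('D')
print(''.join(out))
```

Execution trace: 'G' (try body, no exception) → 'D' (after the try/except). Output: GD

Answer: GD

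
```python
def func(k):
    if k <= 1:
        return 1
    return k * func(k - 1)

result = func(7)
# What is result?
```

func(7) = 7 * 6 * 5 * 4 * 3 * 2 * 1 = 5040

Answer: 5040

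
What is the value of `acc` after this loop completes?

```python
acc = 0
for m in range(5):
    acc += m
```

Sum of 0 to 4 = 10
`acc` takes the values: 0 → 1 → 3 → 6 → 10

Answer: 10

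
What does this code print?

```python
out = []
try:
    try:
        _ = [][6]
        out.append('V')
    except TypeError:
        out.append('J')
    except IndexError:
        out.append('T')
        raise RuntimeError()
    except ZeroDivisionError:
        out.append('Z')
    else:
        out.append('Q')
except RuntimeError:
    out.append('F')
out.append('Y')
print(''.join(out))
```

Execution trace: 'T' (inner except IndexError) → 'F' (outer except RuntimeError) → 'Y' (after the try/except). Output: TFY

Answer: TFY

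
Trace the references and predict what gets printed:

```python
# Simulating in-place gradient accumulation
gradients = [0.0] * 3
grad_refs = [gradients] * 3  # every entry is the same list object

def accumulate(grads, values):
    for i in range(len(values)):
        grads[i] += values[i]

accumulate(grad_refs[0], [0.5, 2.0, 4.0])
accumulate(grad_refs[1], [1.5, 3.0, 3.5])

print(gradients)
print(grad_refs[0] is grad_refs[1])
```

Key concept: gradient accumulation aliasing.
Step by step:
`gradients = [0.0] * 3` → gradients = [0.0, 0.0, 0.0]
`grad_refs = [gradients] * 3` → grad_refs = [[0.0, 0.0, 0.0], [0.0, 0.0, 0.0], [0.0, 0.0, 0.0]]
`accumulate(grad_refs[0], [0.5, 2.0, 4.0])` → gradients = [0.5, 2.0, 4.0]; grad_refs = [[0.5, 2.0, 4.0], [0.5, 2.0, 4.0], [0.5, 2.0, 4.0]]
`accumulate(grad_refs[1], [1.5, 3.0, 3.5])` → gradients = [2.0, 5.0, 7.5]; grad_refs = [[2.0, 5.0, 7.5], [2.0, 5.0, 7.5], [2.0, 5.0, 7.5]]
`print(gradients)` → prints [2.0, 5.0, 7.5]
`print(grad_refs[0] is grad_refs[1])` → prints True

Answer:
[2.0, 5.0, 7.5]
True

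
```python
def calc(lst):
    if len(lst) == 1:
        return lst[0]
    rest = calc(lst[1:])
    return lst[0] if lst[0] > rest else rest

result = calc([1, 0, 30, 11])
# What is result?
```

Recursive max over [1, 0, 30, 11] = 30

Answer: 30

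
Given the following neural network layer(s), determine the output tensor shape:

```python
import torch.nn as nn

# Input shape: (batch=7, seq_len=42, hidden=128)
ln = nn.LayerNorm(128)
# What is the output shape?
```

Input: (7, 42, 128) -> Output: (7, 42, 128)

Answer: (7, 42, 128)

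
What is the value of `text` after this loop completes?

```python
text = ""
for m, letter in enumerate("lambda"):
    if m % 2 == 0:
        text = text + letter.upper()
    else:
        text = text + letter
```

Uppercase even positions in 'lambda'
`text` takes the values: "" → "L" → "La" → "LaM" → "LaMb" → "LaMbD" → "LaMbDa"

Answer: "LaMbDa"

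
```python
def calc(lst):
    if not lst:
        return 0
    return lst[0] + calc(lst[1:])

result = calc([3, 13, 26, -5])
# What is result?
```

3 + 13 + 26 + (-5) + 0 = 37

Answer: 37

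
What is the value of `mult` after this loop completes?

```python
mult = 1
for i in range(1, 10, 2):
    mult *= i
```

Product of 1, 3, 5, ... up to 9
`mult` takes the values: 1 → 3 → 15 → 105 → 945

Answer: 945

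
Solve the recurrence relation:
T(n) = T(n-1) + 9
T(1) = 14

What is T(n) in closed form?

Unrolling: T(n) = T(1) + 9·(n-1) = 14 + 9(n-1) = 9n + 5.

Answer: T(n) = 9n + 5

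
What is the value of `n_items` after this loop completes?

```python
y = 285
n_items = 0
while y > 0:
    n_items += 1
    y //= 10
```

Count digits by repeated division by 10
`n_items` takes the values: 0 → 1 → 2 → 3

Answer: 3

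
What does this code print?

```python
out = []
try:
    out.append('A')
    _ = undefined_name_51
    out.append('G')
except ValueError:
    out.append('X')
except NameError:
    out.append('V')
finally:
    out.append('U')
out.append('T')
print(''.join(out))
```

Execution trace: 'A' (try body) → 'V' (except NameError) → 'U' (finally) → 'T' (after the try/except). Output: AVUT

Answer: AVUT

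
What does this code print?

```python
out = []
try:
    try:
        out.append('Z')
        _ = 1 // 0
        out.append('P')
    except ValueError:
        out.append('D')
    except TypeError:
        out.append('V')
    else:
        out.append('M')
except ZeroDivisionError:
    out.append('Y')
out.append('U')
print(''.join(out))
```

Execution trace: 'Z' (try body) → 'Y' (outer except ZeroDivisionError) → 'U' (after the try/except). Output: ZYU

Answer: ZYU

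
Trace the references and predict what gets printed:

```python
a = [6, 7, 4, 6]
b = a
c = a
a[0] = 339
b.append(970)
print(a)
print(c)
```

Key concept: multiple aliases.
Step by step:
`a = [6, 7, 4, 6]` → a = [6, 7, 4, 6]
`b = a` → b = [6, 7, 4, 6] (same object as a)
`c = a` → c = [6, 7, 4, 6] (same object as a, b)
`a[0] = 339` → a = [339, 7, 4, 6] (same object as b, c); b = [339, 7, 4, 6] (same object as a, c); c = [339, 7, 4, 6] (same object as a, b)
`b.append(970)` → a = [339, 7, 4, 6, 970] (same object as b, c); b = [339, 7, 4, 6, 970] (same object as a, c); c = [339, 7, 4, 6, 970] (same object as a, b)
`print(a)` → prints [339, 7, 4, 6, 970]
`print(c)` → prints [339, 7, 4, 6, 970]

Answer:
[339, 7, 4, 6, 970]
[339, 7, 4, 6, 970]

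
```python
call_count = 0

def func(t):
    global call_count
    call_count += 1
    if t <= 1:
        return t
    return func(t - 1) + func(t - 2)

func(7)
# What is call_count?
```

Calls(t) = 1 + Calls(t-1) + Calls(t-2); Calls(0)=Calls(1)=1. For t=7 this gives 41.

Answer: 41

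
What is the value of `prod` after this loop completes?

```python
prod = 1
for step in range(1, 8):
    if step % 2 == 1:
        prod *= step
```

Product of odd numbers 1 to 7
`prod` takes the values: 1 → 3 → 15 → 105

Answer: 105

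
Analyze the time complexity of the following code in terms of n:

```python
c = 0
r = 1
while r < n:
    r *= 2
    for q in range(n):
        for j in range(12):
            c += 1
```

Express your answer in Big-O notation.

Each loop level contributes: log n × n × 1. Multiplying the contributions gives O(n log n).

Answer: O(n log n)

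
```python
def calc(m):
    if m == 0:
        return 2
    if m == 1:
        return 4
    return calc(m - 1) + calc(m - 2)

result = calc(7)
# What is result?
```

Build up from base cases: calc(0)=2, calc(1)=4, calc(2)=6, calc(3)=10, calc(4)=16, calc(5)=26, calc(6)=42, ..., calc(7)=68

Answer: 68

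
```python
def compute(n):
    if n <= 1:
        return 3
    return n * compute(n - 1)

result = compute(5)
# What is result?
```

compute(5) = 5 * 4 * 3 * 2 * 3 = 360

Answer: 360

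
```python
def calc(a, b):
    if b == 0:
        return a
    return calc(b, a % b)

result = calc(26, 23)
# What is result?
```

calc(26, 23) -> calc(23, 3) -> calc(3, 2) -> calc(2, 1) -> calc(1, 0) -> 1

Answer: 1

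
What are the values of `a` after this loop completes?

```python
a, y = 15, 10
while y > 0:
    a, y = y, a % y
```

GCD of 15 and 10
`a` takes the values: 15 → 10 → 5

Answer: 5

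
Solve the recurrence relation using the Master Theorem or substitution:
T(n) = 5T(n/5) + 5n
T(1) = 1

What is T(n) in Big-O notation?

By Master Theorem: a=5, b=5, f(n)=5n. Since log_5(5) = 1 and f(n) = Θ(n^1), Case 2 applies. T(n) = O(n log n).

Answer: O(n log n)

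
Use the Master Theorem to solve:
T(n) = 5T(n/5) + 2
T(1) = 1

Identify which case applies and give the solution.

a=5, b=5, f(n)=2. log_5(5) = 1. Since c=0 < 1, Case 1 applies: T(n) = Θ(n^log_b(a)) = O(n).

Answer: O(n) - Case 1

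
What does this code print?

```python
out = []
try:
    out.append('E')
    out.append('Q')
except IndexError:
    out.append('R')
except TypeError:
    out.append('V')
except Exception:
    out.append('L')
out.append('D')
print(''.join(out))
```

Execution trace: 'E' (try body) → 'Q' (try body, no exception) → 'D' (after the try/except). Output: EQD

Answer: EQD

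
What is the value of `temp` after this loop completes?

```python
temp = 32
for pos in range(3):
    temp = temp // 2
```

Halve 3 times: 32 // 2^3 = 4
`temp` takes the values: 32 → 16 → 8 → 4

Answer: 4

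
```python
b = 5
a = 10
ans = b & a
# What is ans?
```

Trace:
`b = 5` → b = 5
`a = 10` → a = 10
`ans = b & a` → ans = 0
So ans = 0

Answer: 0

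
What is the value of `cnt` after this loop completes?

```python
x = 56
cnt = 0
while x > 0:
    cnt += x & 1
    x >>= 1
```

Count set bits in 56 (binary: 0b111000)
`cnt` takes the values: 0 → 1 → 2 → 3

Answer: 3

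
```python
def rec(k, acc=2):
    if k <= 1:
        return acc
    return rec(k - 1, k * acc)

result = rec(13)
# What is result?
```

Accumulator trace (n, acc): (13, 2) -> (12, 26) -> (11, 312) -> (10, 3432) -> (9, 34320) -> (8, 308880) -> (7, 2471040) -> (6, 17297280) -> (5, 103783680) -> (4, 518918400) -> (3, 2075673600) -> (2, 6227020800) -> (1, 12454041600) -> return 12454041600

Answer: 12454041600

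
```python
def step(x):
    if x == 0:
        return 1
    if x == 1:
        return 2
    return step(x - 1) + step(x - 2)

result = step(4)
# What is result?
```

Build up from base cases: step(0)=1, step(1)=2, step(2)=3, step(3)=5, step(4)=8

Answer: 8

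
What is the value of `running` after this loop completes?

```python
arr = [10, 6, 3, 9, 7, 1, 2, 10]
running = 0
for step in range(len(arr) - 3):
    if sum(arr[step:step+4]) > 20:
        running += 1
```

Count windows with sum > 20
`running` takes the values: 0 → 1 → 2

Answer: 2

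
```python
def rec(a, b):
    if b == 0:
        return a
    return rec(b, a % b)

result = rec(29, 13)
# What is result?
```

rec(29, 13) -> rec(13, 3) -> rec(3, 1) -> rec(1, 0) -> 1

Answer: 1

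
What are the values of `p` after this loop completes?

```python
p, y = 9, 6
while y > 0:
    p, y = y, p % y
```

GCD of 9 and 6
`p` takes the values: 9 → 6 → 3

Answer: 3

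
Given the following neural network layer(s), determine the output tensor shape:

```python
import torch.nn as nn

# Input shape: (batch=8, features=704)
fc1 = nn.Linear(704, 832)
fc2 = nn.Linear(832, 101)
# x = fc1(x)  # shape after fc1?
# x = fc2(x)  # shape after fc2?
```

Input: (8, 704) -> after fc1: (8, 832) -> Output: (8, 101)

Answer: (8, 101)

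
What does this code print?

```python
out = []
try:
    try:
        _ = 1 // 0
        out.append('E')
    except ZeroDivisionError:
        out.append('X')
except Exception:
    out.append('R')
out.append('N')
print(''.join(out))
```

Execution trace: 'X' (inner except ZeroDivisionError) → 'N' (after the try/except). Output: XN

Answer: XN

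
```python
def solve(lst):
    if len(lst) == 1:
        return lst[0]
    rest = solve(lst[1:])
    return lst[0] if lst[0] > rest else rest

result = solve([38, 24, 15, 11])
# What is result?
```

Recursive max over [38, 24, 15, 11] = 38

Answer: 38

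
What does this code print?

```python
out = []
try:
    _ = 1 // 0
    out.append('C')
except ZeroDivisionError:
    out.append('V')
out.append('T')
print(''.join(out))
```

Execution trace: 'V' (except ZeroDivisionError) → 'T' (after the try/except). Output: VT

Answer: VT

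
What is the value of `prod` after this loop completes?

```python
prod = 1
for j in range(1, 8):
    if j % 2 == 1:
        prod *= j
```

Product of odd numbers 1 to 7
`prod` takes the values: 1 → 3 → 15 → 105

Answer: 105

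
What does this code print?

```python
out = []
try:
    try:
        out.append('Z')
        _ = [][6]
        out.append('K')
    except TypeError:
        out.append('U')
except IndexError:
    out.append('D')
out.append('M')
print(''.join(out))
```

Execution trace: 'Z' (try body) → 'D' (outer except IndexError) → 'M' (after the try/except). Output: ZDM

Answer: ZDM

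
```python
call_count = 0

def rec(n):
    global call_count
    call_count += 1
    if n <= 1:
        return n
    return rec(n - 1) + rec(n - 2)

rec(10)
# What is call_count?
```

Calls(n) = 1 + Calls(n-1) + Calls(n-2); Calls(0)=Calls(1)=1. For n=10 this gives 177.

Answer: 177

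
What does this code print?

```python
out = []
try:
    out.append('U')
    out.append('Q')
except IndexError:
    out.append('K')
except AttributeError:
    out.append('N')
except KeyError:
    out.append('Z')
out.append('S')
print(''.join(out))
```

Execution trace: 'U' (try body) → 'Q' (try body, no exception) → 'S' (after the try/except). Output: UQS

Answer: UQS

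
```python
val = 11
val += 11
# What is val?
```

Trace:
`val = 11` → val = 11
`val += 11` → val = 22
So val = 22

Answer: 22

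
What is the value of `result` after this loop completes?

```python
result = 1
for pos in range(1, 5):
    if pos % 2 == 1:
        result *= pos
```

Product of odd numbers 1 to 4
`result` takes the values: 1 → 3

Answer: 3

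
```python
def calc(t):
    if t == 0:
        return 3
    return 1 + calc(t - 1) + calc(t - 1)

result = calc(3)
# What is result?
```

calc(t) = 1 + 2·calc(t-1), calc(0)=3. Closed form: (3+1)·2^3 - 1 = 31.

Answer: 31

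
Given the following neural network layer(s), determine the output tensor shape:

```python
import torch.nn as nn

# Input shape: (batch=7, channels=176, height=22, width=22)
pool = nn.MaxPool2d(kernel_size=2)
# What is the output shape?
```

Input: (7, 176, 22, 22) -> Output: (7, 176, 11, 11)

Answer: (7, 176, 11, 11)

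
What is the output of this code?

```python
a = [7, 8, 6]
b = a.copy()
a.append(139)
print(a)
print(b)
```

Key concept: list.copy() creates independent copy.
Step by step:
`a = [7, 8, 6]` → a = [7, 8, 6]
`b = a.copy()` → b = [7, 8, 6]
`a.append(139)` → a = [7, 8, 6, 139]
`print(a)` → prints [7, 8, 6, 139]
`print(b)` → prints [7, 8, 6]

Answer:
[7, 8, 6, 139]
[7, 8, 6]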